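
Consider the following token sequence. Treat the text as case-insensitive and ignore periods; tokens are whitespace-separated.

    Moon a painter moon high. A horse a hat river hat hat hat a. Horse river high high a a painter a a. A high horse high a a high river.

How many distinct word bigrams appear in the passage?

21

31 tokens → 30 bigram windows in total.
Repeated bigrams (each contributes count−1 duplicates):
  a a: 4
  high a: 3
  a high: 2
  a horse: 2
  a painter: 2
  hat hat: 2
9 duplicate windows → 30 − 9 = 21 distinct.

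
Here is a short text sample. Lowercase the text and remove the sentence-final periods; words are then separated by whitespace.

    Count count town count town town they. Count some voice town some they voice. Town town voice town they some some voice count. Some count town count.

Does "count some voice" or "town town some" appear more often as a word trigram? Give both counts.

"count some voice" (1 vs 0)

"count some voice": 1 occurrence
"town town some": 0 occurrences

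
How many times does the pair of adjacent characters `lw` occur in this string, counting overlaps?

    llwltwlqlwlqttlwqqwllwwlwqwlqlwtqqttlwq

Sliding a length-2 window over the 39 characters (38 positions):
  position 2–3: lw
  position 9–10: lw
  position 15–16: lw
  position 21–22: lw
  position 24–25: lw
  position 30–31: lw
  position 37–38: lw

7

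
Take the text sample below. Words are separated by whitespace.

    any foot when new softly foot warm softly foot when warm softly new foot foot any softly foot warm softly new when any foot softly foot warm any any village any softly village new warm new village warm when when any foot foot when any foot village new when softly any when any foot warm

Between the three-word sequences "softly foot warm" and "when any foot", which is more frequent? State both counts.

"when any foot" (4 vs 3)

"softly foot warm": 3 occurrences
"when any foot": 4 occurrences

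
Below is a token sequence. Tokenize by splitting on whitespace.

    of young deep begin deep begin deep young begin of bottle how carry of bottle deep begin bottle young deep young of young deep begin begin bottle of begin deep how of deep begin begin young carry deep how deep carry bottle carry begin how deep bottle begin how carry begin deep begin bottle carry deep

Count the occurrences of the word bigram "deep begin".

6

Scanning the 55 overlapping bigram windows for "deep begin":
  position 3–4: deep begin
  position 5–6: deep begin
  position 16–17: deep begin
  position 24–25: deep begin
  position 33–34: deep begin
  position 52–53: deep begin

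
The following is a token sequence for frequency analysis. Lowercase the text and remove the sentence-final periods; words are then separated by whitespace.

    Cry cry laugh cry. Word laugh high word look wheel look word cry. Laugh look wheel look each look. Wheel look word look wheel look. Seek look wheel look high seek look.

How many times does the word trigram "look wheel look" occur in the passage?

Scanning the 30 overlapping trigram windows for "look wheel look":
  position 9–11: look wheel look
  position 15–17: look wheel look
  position 19–21: look wheel look
  position 23–25: look wheel look
  position 27–29: look wheel look

5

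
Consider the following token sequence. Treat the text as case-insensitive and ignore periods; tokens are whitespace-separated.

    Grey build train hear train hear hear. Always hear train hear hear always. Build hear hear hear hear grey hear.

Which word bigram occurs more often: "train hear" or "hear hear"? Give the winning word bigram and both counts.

"hear hear" (5 vs 3)

"train hear": 3 occurrences
"hear hear": 5 occurrences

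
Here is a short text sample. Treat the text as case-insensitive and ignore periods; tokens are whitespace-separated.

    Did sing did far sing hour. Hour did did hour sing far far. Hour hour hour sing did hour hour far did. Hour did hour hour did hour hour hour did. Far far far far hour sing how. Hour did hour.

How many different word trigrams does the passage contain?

41 tokens → 39 trigram windows in total.
Repeated trigrams (each contributes count−1 duplicates):
  did hour hour: 3
  hour did hour: 3
  hour hour did: 3
  far far far: 2
  far far hour: 2
  hour hour hour: 2
9 duplicate windows → 39 − 9 = 30 distinct.

30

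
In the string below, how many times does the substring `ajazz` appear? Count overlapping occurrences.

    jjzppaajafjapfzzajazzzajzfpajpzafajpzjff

1

Sliding a length-5 window over the 40 characters (36 positions):
  position 17–21: ajazz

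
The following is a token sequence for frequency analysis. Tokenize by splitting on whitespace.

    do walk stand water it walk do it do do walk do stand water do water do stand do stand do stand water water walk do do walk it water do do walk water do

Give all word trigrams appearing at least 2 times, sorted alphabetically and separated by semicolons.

do do walk; do stand do; do stand water; stand do stand

Trigram counts meeting the condition (at least 2 times):
  do do walk: 3
  do stand do: 2
  do stand water: 2
  stand do stand: 2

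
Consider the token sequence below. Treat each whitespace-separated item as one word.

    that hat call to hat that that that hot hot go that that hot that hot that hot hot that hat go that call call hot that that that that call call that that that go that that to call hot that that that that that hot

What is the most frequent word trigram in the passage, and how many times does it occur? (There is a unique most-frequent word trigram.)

Trigram frequencies (highest first):
  that that that: 7
  that that hot: 3
  that hot hot: 2
  go that that: 2
  that hot that: 2
  hot that hot: 2
  … (24 more, each ≤ 2)

"that that that", 7 times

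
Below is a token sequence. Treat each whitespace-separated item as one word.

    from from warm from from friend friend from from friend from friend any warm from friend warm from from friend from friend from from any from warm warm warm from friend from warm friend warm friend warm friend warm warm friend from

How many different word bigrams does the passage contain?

42 tokens → 41 bigram windows in total.
Repeated bigrams (each contributes count−1 duplicates):
  from friend: 7
  friend from: 6
  from from: 5
  friend warm: 4
  warm friend: 4
  warm from: 4
  from warm: 3
  warm warm: 3
28 duplicate windows → 41 − 28 = 13 distinct.

13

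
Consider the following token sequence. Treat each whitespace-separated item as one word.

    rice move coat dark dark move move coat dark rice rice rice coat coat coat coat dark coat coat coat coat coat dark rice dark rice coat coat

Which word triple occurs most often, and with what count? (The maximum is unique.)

Trigram frequencies (highest first):
  coat coat coat: 5
  move coat dark: 2
  coat dark rice: 2
  rice coat coat: 2
  coat coat dark: 2
  rice move coat: 1
  … (12 more, each ≤ 1)

"coat coat coat", 5 times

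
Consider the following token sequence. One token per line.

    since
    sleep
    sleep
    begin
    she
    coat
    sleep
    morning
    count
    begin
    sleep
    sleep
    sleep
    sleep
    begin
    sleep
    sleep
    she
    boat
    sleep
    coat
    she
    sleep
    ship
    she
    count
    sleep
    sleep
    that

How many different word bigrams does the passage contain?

29 tokens → 28 bigram windows in total.
Repeated bigrams (each contributes count−1 duplicates):
  sleep sleep: 6
  begin sleep: 2
  sleep begin: 2
7 duplicate windows → 28 − 7 = 21 distinct.

21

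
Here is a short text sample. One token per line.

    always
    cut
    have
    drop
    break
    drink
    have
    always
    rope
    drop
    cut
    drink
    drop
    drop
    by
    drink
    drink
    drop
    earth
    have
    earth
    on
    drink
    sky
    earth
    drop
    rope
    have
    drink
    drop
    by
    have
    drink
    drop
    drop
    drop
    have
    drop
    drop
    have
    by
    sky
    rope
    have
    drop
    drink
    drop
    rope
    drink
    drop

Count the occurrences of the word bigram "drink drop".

Scanning the 49 overlapping bigram windows for "drink drop":
  position 12–13: drink drop
  position 17–18: drink drop
  position 29–30: drink drop
  position 33–34: drink drop
  position 46–47: drink drop
  position 49–50: drink drop

6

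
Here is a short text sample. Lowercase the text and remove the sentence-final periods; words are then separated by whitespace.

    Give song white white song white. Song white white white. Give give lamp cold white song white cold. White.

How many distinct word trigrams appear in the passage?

19 tokens → 17 trigram windows in total.
Repeated trigrams (each contributes count−1 duplicates):
  white song white: 3
  song white white: 2
3 duplicate windows → 17 − 3 = 14 distinct.

14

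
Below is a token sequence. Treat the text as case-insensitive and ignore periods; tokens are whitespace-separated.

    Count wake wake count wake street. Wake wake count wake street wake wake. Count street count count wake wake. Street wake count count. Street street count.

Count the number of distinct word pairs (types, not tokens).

9

26 tokens → 25 bigram windows in total.
Repeated bigrams (each contributes count−1 duplicates):
  count wake: 4
  wake count: 4
  wake wake: 4
  street wake: 3
  wake street: 3
  count count: 2
  count street: 2
  street count: 2
16 duplicate windows → 25 − 16 = 9 distinct.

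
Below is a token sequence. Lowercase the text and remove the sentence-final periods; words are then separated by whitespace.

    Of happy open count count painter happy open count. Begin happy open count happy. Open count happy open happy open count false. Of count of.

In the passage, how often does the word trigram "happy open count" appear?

5

Scanning the 23 overlapping trigram windows for "happy open count":
  position 2–4: happy open count
  position 7–9: happy open count
  position 11–13: happy open count
  position 14–16: happy open count
  position 19–21: happy open count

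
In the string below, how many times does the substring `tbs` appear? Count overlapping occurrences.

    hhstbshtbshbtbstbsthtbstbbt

5

Sliding a length-3 window over the 27 characters (25 positions):
  position 4–6: tbs
  position 8–10: tbs
  position 13–15: tbs
  position 16–18: tbs
  position 21–23: tbs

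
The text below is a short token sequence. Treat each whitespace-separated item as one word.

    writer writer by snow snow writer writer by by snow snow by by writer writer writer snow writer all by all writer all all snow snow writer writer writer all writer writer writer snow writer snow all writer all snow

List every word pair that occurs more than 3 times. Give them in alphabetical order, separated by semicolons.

Bigram counts meeting the condition (more than 3 times):
  snow writer: 4
  writer all: 4
  writer writer: 8

snow writer; writer all; writer writer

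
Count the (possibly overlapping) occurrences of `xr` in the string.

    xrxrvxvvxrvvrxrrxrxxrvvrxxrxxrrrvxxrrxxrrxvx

Sliding a length-2 window over the 44 characters (43 positions):
  position 1–2: xr
  position 3–4: xr
  position 9–10: xr
  position 14–15: xr
  position 17–18: xr
  position 20–21: xr
  position 26–27: xr
  position 29–30: xr
  position 35–36: xr
  position 39–40: xr

10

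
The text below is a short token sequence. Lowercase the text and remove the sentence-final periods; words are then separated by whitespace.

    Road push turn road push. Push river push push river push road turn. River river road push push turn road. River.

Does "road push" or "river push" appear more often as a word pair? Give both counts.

"road push" (3 vs 2)

"road push": 3 occurrences
"river push": 2 occurrences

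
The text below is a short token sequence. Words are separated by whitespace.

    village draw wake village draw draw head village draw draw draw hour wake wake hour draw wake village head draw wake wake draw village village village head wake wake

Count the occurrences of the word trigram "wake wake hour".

Scanning the 27 overlapping trigram windows for "wake wake hour":
  position 13–15: wake wake hour

1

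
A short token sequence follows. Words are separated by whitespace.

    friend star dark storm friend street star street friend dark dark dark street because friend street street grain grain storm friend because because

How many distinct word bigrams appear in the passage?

19

23 tokens → 22 bigram windows in total.
Repeated bigrams (each contributes count−1 duplicates):
  dark dark: 2
  friend street: 2
  storm friend: 2
3 duplicate windows → 22 − 3 = 19 distinct.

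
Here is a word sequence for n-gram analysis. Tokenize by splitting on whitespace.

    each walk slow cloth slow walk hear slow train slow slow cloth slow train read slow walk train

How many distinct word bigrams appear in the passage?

13

18 tokens → 17 bigram windows in total.
Repeated bigrams (each contributes count−1 duplicates):
  cloth slow: 2
  slow cloth: 2
  slow train: 2
  slow walk: 2
4 duplicate windows → 17 − 4 = 13 distinct.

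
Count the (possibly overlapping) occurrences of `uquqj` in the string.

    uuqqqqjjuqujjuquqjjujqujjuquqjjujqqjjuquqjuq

3

Sliding a length-5 window over the 44 characters (40 positions):
  position 14–18: uquqj
  position 26–30: uquqj
  position 38–42: uquqj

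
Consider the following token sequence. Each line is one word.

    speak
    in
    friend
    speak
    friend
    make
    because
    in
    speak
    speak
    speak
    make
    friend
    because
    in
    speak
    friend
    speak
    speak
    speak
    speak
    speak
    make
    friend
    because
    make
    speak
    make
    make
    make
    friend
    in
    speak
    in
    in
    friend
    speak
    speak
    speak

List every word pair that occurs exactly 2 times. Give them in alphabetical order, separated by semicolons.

Bigram counts meeting the condition (exactly 2 times):
  because in: 2
  friend because: 2
  in friend: 2
  make make: 2
  speak friend: 2
  speak in: 2

because in; friend because; in friend; make make; speak friend; speak in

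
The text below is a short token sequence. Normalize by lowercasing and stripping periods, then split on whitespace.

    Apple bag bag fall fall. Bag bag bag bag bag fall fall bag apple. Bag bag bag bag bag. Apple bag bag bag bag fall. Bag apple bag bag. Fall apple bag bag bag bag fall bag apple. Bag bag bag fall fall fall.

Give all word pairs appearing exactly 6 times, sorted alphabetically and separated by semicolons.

apple bag; bag fall

Bigram counts meeting the condition (exactly 6 times):
  apple bag: 6
  bag fall: 6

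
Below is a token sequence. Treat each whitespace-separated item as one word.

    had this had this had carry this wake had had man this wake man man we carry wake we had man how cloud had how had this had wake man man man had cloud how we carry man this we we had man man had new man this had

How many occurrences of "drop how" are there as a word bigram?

0

Scanning the 48 overlapping bigram windows for "drop how":
  (none found)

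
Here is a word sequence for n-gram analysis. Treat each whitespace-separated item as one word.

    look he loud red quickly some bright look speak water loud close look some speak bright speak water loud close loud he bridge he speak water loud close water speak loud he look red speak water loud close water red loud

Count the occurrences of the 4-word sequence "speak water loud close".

Scanning the 38 overlapping 4-gram windows for "speak water loud close":
  position 9–12: speak water loud close
  position 17–20: speak water loud close
  position 25–28: speak water loud close
  position 35–38: speak water loud close

4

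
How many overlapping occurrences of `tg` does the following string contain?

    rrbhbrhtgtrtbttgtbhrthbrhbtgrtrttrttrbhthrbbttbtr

3

Sliding a length-2 window over the 49 characters (48 positions):
  position 8–9: tg
  position 15–16: tg
  position 27–28: tg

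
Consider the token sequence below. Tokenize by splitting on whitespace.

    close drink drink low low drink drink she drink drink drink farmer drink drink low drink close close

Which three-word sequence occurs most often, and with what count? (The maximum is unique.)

"drink drink low", 2 times

Trigram frequencies (highest first):
  drink drink low: 2
  close drink drink: 1
  drink low low: 1
  low low drink: 1
  low drink drink: 1
  drink drink she: 1
  … (9 more, each ≤ 1)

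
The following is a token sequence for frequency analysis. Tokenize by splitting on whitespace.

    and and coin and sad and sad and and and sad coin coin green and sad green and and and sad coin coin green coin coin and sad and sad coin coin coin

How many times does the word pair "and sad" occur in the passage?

7

Scanning the 32 overlapping bigram windows for "and sad":
  position 4–5: and sad
  position 6–7: and sad
  position 10–11: and sad
  position 15–16: and sad
  position 20–21: and sad
  position 27–28: and sad
  position 29–30: and sad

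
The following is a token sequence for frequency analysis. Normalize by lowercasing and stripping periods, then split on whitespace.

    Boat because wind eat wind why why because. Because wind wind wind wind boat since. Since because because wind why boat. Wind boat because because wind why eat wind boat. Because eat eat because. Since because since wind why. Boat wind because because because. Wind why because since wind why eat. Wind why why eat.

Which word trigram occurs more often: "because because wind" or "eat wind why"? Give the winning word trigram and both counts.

"because because wind": 4 occurrences
"eat wind why": 2 occurrences

"because because wind" (4 vs 2)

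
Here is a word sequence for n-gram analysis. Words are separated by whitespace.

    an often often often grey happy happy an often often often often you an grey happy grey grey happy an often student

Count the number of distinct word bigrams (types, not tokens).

22 tokens → 21 bigram windows in total.
Repeated bigrams (each contributes count−1 duplicates):
  often often: 5
  an often: 3
  grey happy: 3
  happy an: 2
9 duplicate windows → 21 − 9 = 12 distinct.

12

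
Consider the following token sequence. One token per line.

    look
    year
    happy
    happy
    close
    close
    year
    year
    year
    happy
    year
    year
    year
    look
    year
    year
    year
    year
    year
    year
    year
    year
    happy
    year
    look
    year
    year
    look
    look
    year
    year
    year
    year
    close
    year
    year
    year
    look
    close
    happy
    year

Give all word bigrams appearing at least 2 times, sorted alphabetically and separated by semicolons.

close year; happy year; look year; year happy; year look; year year

Bigram counts meeting the condition (at least 2 times):
  close year: 2
  happy year: 3
  look year: 4
  year happy: 3
  year look: 4
  year year: 17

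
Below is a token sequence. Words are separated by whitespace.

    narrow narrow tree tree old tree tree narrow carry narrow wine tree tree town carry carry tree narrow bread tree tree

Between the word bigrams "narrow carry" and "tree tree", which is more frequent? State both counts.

"narrow carry": 1 occurrence
"tree tree": 4 occurrences

"tree tree" (4 vs 1)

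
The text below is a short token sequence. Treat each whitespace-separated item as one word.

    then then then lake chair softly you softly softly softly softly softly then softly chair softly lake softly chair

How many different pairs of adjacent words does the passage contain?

19 tokens → 18 bigram windows in total.
Repeated bigrams (each contributes count−1 duplicates):
  softly softly: 4
  chair softly: 2
  softly chair: 2
  then then: 2
6 duplicate windows → 18 − 6 = 12 distinct.

12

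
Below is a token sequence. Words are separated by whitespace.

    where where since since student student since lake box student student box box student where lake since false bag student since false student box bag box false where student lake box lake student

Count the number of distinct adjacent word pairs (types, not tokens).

33 tokens → 32 bigram windows in total.
Repeated bigrams (each contributes count−1 duplicates):
  box student: 2
  lake box: 2
  since false: 2
  student box: 2
  student since: 2
  student student: 2
6 duplicate windows → 32 − 6 = 26 distinct.

26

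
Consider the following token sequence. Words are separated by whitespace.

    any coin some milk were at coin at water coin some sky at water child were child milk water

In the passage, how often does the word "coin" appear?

Scanning the 19 tokens for "coin":
  position 2: coin
  position 7: coin
  position 10: coin

3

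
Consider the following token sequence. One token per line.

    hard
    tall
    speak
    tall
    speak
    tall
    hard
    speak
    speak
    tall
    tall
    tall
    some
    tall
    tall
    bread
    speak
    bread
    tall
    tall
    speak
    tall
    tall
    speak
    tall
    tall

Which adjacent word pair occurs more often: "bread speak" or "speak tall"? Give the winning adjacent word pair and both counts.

"bread speak": 1 occurrence
"speak tall": 5 occurrences

"speak tall" (5 vs 1)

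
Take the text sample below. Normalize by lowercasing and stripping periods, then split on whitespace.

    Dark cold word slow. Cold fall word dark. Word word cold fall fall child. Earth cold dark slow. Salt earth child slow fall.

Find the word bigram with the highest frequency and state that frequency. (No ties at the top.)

Bigram frequencies (highest first):
  cold fall: 2
  dark cold: 1
  cold word: 1
  word slow: 1
  slow cold: 1
  fall word: 1
  … (15 more, each ≤ 1)

"cold fall", 2 times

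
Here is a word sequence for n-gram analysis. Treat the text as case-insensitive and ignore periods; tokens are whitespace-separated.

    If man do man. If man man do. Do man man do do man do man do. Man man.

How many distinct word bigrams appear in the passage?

19 tokens → 18 bigram windows in total.
Repeated bigrams (each contributes count−1 duplicates):
  do man: 5
  man do: 5
  man man: 3
  do do: 2
  if man: 2
12 duplicate windows → 18 − 12 = 6 distinct.

6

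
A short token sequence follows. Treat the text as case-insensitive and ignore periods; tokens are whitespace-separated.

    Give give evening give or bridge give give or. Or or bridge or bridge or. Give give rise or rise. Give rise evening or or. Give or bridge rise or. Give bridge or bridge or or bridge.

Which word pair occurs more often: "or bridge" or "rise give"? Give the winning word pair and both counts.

"or bridge" (6 vs 1)

"or bridge": 6 occurrences
"rise give": 1 occurrence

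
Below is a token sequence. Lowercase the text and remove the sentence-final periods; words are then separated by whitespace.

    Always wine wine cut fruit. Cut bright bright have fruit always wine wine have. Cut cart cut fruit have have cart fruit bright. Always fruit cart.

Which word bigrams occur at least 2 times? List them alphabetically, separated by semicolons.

Bigram counts meeting the condition (at least 2 times):
  always wine: 2
  cut fruit: 2
  wine wine: 2

always wine; cut fruit; wine wine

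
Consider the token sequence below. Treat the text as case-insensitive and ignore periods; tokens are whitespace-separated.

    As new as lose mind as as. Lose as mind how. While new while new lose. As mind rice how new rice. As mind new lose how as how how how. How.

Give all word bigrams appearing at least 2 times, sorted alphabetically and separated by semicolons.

as lose; as mind; how how; lose as; new lose; while new

Bigram counts meeting the condition (at least 2 times):
  as lose: 2
  as mind: 3
  how how: 3
  lose as: 2
  new lose: 2
  while new: 2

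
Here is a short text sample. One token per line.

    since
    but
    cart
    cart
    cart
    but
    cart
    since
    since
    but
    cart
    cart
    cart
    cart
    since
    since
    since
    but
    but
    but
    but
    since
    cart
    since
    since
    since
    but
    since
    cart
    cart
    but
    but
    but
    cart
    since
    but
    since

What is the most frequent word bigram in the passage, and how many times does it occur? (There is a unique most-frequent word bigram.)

"cart cart", 6 times

Bigram frequencies (highest first):
  cart cart: 6
  since but: 5
  since since: 5
  but but: 5
  but cart: 4
  cart since: 4
  … (3 more, each ≤ 3)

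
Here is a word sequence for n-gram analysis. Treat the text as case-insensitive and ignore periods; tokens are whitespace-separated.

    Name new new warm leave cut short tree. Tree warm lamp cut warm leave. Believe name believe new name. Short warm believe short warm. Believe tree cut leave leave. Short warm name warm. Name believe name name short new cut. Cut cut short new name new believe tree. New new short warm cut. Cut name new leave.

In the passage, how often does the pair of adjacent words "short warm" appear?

Scanning the 56 overlapping bigram windows for "short warm":
  position 20–21: short warm
  position 23–24: short warm
  position 30–31: short warm
  position 51–52: short warm

4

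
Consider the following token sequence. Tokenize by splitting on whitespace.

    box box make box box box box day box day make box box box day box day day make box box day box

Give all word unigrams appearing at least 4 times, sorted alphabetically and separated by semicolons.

Unigram counts meeting the condition (at least 4 times):
  box: 14
  day: 6

box; day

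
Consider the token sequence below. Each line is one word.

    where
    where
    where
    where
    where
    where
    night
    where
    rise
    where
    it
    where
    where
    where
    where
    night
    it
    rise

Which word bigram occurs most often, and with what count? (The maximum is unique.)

"where where", 8 times

Bigram frequencies (highest first):
  where where: 8
  where night: 2
  night where: 1
  where rise: 1
  rise where: 1
  where it: 1
  … (3 more, each ≤ 1)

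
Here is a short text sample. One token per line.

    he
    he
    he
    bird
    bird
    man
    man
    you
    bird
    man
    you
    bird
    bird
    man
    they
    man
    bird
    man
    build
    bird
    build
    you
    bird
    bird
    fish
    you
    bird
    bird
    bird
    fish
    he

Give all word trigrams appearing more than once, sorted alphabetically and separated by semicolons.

bird bird fish; bird bird man; man you bird; you bird bird

Trigram counts meeting the condition (more than once):
  bird bird fish: 2
  bird bird man: 2
  man you bird: 2
  you bird bird: 3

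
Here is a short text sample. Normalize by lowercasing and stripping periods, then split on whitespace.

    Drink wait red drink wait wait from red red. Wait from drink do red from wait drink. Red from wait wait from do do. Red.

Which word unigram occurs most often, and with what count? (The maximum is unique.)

Unigram frequencies (highest first):
  wait: 7
  red: 6
  from: 5
  drink: 4
  do: 3

"wait", 7 times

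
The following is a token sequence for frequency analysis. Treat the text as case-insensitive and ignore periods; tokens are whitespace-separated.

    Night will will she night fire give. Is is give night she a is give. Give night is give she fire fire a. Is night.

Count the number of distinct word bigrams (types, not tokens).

20

25 tokens → 24 bigram windows in total.
Repeated bigrams (each contributes count−1 duplicates):
  is give: 3
  a is: 2
  give night: 2
4 duplicate windows → 24 − 4 = 20 distinct.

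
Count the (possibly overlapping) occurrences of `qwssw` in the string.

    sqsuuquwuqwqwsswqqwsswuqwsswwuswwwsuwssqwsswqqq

4

Sliding a length-5 window over the 47 characters (43 positions):
  position 12–16: qwssw
  position 18–22: qwssw
  position 24–28: qwssw
  position 40–44: qwssw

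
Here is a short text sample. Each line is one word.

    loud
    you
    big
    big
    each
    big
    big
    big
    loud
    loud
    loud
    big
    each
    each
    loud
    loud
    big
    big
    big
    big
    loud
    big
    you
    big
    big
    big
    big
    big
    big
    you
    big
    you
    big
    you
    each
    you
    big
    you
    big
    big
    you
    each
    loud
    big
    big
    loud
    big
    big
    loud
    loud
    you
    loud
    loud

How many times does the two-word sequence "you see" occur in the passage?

Scanning the 52 overlapping bigram windows for "you see":
  (none found)

0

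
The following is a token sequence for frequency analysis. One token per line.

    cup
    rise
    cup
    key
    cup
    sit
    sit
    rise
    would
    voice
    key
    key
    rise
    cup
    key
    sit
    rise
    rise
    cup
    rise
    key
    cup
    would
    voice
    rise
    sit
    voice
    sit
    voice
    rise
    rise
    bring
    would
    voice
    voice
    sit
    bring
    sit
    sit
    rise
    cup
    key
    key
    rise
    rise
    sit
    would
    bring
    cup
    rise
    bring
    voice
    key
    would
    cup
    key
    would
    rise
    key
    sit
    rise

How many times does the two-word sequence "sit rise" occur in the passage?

4

Scanning the 60 overlapping bigram windows for "sit rise":
  position 7–8: sit rise
  position 16–17: sit rise
  position 39–40: sit rise
  position 60–61: sit rise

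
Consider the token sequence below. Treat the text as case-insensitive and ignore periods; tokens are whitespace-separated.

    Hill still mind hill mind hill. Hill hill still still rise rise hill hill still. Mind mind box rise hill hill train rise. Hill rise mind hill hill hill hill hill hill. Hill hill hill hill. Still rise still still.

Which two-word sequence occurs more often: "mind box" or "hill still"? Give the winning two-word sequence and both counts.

"hill still" (4 vs 1)

"mind box": 1 occurrence
"hill still": 4 occurrences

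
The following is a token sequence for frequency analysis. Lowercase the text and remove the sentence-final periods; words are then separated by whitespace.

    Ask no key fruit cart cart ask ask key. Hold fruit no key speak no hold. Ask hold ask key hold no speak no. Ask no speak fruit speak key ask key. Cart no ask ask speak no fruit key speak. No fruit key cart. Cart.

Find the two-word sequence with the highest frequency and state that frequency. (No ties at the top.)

Bigram frequencies (highest first):
  speak no: 4
  ask key: 3
  ask no: 2
  no key: 2
  cart cart: 2
  ask ask: 2
  … (22 more, each ≤ 2)

"speak no", 4 times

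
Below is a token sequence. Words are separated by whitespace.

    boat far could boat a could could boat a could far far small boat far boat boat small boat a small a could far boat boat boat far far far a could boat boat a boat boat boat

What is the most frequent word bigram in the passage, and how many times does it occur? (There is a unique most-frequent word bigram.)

Bigram frequencies (highest first):
  boat boat: 6
  boat a: 4
  a could: 4
  boat far: 3
  could boat: 3
  far far: 3
  … (11 more, each ≤ 2)

"boat boat", 6 times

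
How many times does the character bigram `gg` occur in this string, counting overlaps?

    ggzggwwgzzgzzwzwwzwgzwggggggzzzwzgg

8

Sliding a length-2 window over the 35 characters (34 positions):
  position 1–2: gg
  position 4–5: gg
  position 23–24: gg
  position 24–25: gg
  position 25–26: gg
  position 26–27: gg
  position 27–28: gg
  position 34–35: gg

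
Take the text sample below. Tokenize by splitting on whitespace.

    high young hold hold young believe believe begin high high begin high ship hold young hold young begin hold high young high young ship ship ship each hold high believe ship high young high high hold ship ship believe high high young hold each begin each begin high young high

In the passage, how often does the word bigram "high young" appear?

Scanning the 49 overlapping bigram windows for "high young":
  position 1–2: high young
  position 20–21: high young
  position 22–23: high young
  position 32–33: high young
  position 41–42: high young
  position 48–49: high young

6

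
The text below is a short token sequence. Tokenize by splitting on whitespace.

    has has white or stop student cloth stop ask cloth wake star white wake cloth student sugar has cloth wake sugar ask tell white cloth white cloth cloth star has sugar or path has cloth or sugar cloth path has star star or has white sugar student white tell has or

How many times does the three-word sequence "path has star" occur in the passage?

1

Scanning the 49 overlapping trigram windows for "path has star":
  position 39–41: path has star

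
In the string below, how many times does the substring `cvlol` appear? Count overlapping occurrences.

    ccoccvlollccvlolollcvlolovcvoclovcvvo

3

Sliding a length-5 window over the 37 characters (33 positions):
  position 5–9: cvlol
  position 12–16: cvlol
  position 20–24: cvlol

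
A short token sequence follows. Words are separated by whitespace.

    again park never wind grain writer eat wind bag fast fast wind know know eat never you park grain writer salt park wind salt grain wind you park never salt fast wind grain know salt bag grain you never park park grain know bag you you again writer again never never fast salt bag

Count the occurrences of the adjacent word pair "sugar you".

Scanning the 53 overlapping bigram windows for "sugar you":
  (none found)

0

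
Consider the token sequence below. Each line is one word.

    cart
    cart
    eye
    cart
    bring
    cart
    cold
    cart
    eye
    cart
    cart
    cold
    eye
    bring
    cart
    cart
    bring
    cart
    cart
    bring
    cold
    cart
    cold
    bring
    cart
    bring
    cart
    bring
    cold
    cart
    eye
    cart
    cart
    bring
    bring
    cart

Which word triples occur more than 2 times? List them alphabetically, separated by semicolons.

Trigram counts meeting the condition (more than 2 times):
  cart bring cart: 3
  cart cart bring: 3
  cart eye cart: 3

cart bring cart; cart cart bring; cart eye cart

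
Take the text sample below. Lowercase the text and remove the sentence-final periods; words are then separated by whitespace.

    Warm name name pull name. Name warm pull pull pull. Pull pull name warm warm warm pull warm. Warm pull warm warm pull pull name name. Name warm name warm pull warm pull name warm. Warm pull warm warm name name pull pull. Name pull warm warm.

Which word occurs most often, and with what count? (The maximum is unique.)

Unigram frequencies (highest first):
  warm: 18
  pull: 16
  name: 13

"warm", 18 times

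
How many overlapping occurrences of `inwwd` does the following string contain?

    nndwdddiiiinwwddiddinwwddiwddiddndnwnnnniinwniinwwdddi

3

Sliding a length-5 window over the 54 characters (50 positions):
  position 11–15: inwwd
  position 20–24: inwwd
  position 47–51: inwwd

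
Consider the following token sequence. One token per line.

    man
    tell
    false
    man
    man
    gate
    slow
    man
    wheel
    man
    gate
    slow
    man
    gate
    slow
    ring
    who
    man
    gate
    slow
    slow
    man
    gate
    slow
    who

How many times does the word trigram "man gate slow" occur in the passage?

5

Scanning the 23 overlapping trigram windows for "man gate slow":
  position 5–7: man gate slow
  position 10–12: man gate slow
  position 13–15: man gate slow
  position 18–20: man gate slow
  position 22–24: man gate slow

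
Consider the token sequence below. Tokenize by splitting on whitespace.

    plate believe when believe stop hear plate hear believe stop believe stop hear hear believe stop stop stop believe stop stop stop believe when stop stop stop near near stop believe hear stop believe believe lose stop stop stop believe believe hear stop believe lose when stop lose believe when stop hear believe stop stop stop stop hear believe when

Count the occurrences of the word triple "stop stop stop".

Scanning the 58 overlapping trigram windows for "stop stop stop":
  position 16–18: stop stop stop
  position 20–22: stop stop stop
  position 25–27: stop stop stop
  position 37–39: stop stop stop
  position 54–56: stop stop stop
  position 55–57: stop stop stop

6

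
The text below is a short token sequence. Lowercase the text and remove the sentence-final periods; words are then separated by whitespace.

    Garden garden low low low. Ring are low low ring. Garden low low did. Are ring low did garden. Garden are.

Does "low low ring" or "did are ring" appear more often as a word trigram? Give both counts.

"low low ring": 2 occurrences
"did are ring": 1 occurrence

"low low ring" (2 vs 1)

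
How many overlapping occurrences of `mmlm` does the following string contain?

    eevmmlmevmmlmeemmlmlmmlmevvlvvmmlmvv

Sliding a length-4 window over the 36 characters (33 positions):
  position 4–7: mmlm
  position 10–13: mmlm
  position 16–19: mmlm
  position 21–24: mmlm
  position 31–34: mmlm

5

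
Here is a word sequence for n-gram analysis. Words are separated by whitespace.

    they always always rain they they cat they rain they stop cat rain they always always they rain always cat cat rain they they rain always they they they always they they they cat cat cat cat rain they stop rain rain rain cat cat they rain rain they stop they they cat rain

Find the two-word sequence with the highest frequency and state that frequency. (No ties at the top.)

"they they", 7 times

Bigram frequencies (highest first):
  they they: 7
  rain they: 6
  cat cat: 5
  they rain: 4
  cat rain: 4
  they always: 3
  … (13 more, each ≤ 3)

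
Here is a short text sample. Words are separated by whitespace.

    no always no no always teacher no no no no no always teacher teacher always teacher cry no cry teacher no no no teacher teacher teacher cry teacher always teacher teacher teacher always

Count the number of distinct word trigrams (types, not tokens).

21

33 tokens → 31 trigram windows in total.
Repeated trigrams (each contributes count−1 duplicates):
  no no no: 4
  always teacher teacher: 2
  no always teacher: 2
  no no always: 2
  teacher always teacher: 2
  teacher no no: 2
  teacher teacher always: 2
  teacher teacher teacher: 2
10 duplicate windows → 31 − 10 = 21 distinct.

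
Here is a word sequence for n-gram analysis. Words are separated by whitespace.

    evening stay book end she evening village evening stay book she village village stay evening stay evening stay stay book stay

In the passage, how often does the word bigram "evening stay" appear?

Scanning the 20 overlapping bigram windows for "evening stay":
  position 1–2: evening stay
  position 8–9: evening stay
  position 15–16: evening stay
  position 17–18: evening stay

4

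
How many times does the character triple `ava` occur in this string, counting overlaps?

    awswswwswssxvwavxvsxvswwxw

0

Sliding a length-3 window over the 26 characters (24 positions):
  (no match at any position)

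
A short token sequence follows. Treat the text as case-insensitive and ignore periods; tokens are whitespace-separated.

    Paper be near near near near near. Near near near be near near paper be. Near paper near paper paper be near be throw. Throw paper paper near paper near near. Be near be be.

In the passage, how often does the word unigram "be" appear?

8

Scanning the 35 tokens for "be":
  position 2: be
  position 11: be
  position 15: be
  position 21: be
  position 23: be
  position 32: be
  position 34: be
  position 35: be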